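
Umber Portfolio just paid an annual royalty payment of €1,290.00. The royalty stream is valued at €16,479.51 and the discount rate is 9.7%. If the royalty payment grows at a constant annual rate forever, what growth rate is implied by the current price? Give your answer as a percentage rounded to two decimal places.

P = D₀(1+g)/(r−g) ⇒ P(r−g) = D₀(1+g) ⇒ g(P+D₀) = P·r − D₀
g = (P·r − D₀)/(P + D₀) = (€16,479.51×0.097 − €1,290.00) / (€16,479.51 + €1,290.00) = 0.017362

1.74%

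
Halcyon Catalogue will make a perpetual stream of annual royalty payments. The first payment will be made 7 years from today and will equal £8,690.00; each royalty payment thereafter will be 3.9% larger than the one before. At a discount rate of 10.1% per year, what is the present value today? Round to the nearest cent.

£78687.21

Value at end of year 6: C₁ / (r − g) = £8,690.00 / (0.101 − 0.039) = £140,161.2903
Discount to today: PV = £140,161.2903 / (1 + 0.101)^6 = £140,161.2903 / 1.781246 = £78,687.21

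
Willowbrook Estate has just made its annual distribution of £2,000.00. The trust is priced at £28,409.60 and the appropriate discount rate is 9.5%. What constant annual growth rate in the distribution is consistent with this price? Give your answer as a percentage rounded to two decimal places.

P = D₀(1+g)/(r−g) ⇒ P(r−g) = D₀(1+g) ⇒ g(P+D₀) = P·r − D₀
g = (P·r − D₀)/(P + D₀) = (£28,409.60×0.095 − £2,000.00) / (£28,409.60 + £2,000.00) = 0.022983

2.30%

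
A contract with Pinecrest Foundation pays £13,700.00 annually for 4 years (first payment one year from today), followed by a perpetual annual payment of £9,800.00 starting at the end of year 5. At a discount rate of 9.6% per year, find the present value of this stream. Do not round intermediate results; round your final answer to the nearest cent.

PV of 4-year annuity: £13,700.00 × [1 − (1+0.096)^−4] / 0.096 = 43805.86796
Perpetuity value at year 4: £9,800.00 / 0.096 = 102083.33333
PV of perpetuity: 102083.33333 / (1+0.096)^4 = 70747.74895
Total PV = 43805.86796 + 70747.74895 = 114553.61691

£114553.62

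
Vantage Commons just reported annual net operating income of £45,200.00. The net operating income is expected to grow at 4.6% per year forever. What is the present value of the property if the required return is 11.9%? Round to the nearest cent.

D₁ = D₀ × (1 + g) = £45,200.00 × 1.046 = £47,279.2000
Growing perpetuity: P = D₁ / (r − g) = £47,279.2000 / (0.119 − 0.046) = £647,660.27

£647660.27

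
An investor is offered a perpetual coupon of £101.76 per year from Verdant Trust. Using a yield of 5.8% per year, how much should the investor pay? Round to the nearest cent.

Level perpetuity: PV = C / r = £101.76 / 0.058 = £1,754.48

£1754.48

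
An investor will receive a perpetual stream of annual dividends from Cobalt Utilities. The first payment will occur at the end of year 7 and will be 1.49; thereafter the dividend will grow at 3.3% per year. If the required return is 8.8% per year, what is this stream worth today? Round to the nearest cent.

16.33

Value at end of year 6: C₁ / (r − g) = 1.49 / (0.088 − 0.033) = 27.0909
Discount to today: PV = 27.0909 / (1 + 0.088)^6 = 27.0909 / 1.658721 = 16.33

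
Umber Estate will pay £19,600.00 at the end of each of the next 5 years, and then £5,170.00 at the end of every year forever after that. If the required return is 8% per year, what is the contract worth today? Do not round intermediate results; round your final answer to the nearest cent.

£122239.81

PV of 5-year annuity: £19,600.00 × [1 − (1+0.08)^−5] / 0.08 = 78257.11673
Perpetuity value at year 5: £5,170.00 / 0.08 = 64625.00000
PV of perpetuity: 64625.00000 / (1+0.08)^5 = 43982.68911
Total PV = 78257.11673 + 43982.68911 = 122239.80584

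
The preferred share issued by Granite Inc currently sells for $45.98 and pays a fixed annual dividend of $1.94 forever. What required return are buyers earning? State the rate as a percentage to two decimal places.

P = C/r ⇒ r = C/P = $1.94/$45.98 = 0.042192

4.22%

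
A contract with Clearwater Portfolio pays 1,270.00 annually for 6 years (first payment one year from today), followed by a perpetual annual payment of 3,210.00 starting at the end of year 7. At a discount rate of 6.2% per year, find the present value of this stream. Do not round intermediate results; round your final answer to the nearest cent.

PV of 6-year annuity: 1,270.00 × [1 − (1+0.062)^−6] / 0.062 = 6205.95140
Perpetuity value at year 6: 3,210.00 / 0.062 = 51774.19355
PV of perpetuity: 51774.19355 / (1+0.062)^6 = 36088.28488
Total PV = 6205.95140 + 36088.28488 = 42294.23629

42294.24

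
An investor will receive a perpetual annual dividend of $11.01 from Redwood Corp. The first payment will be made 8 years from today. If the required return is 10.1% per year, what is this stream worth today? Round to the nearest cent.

Value at end of year 7: C / r = $11.01 / 0.101 = $109.0099
Discount to today: PV = $109.0099 / (1 + 0.101)^7 = $109.0099 / 1.961152 = $55.58

$55.58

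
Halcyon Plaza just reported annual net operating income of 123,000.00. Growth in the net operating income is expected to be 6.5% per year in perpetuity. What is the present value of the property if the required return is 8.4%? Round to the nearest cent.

6894473.68

D₁ = D₀ × (1 + g) = 123,000.00 × 1.065 = 130,995.0000
Growing perpetuity: P = D₁ / (r − g) = 130,995.0000 / (0.084 − 0.065) = 6,894,473.68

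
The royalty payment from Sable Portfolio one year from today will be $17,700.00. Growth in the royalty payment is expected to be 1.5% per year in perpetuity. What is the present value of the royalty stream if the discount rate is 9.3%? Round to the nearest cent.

Growing perpetuity: P = D₁ / (r − g) = $17,700.0000 / (0.093 − 0.015) = $226,923.08

$226923.08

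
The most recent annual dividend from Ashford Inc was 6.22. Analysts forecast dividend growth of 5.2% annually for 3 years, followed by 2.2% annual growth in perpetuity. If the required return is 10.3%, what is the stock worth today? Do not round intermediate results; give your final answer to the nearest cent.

85.08

D_1 = 6.54344
D_2 = 6.88370
D_3 = 7.24165
Terminal value at year 3: TV = D_3×(1+g_2)/(r−g_2) = 7.40097/0.081 = 91.36997
P_0 = D_1/(1+r)^1 + D_2/(1+r)^2 + D_3/(1+r)^3 + TV/(1+r)^3
    = 5.93240 + 5.65810 + 5.39649 + 68.08900 = 85.07599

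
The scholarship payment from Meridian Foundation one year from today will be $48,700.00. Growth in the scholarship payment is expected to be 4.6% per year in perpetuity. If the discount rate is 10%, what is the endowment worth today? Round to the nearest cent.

Growing perpetuity: P = D₁ / (r − g) = $48,700.0000 / (0.1 − 0.046) = $901,851.85

$901851.85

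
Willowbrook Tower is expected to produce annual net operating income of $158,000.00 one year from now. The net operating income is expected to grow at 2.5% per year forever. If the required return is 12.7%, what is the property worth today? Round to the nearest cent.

Growing perpetuity: P = D₁ / (r − g) = $158,000.0000 / (0.127 − 0.025) = $1,549,019.61

$1549019.61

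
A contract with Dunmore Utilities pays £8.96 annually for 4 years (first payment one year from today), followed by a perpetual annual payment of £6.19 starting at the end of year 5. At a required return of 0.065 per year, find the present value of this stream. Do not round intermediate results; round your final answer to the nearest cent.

PV of 4-year annuity: £8.96 × [1 − (1+0.065)^−4] / 0.065 = 30.69516
Perpetuity value at year 4: £6.19 / 0.065 = 95.23077
PV of perpetuity: 95.23077 / (1+0.065)^4 = 74.02508
Total PV = 30.69516 + 74.02508 = 104.72023

£104.72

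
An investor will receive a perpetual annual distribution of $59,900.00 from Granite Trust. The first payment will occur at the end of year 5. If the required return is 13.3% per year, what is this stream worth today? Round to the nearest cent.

$273310.01

Value at end of year 4: C / r = $59,900.00 / 0.133 = $450,375.9398
Discount to today: PV = $450,375.9398 / (1 + 0.133)^4 = $450,375.9398 / 1.647857 = $273,310.01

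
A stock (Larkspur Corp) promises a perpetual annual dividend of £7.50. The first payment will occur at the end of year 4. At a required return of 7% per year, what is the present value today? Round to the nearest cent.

Value at end of year 3: C / r = £7.50 / 0.07 = £107.1429
Discount to today: PV = £107.1429 / (1 + 0.07)^3 = £107.1429 / 1.225043 = £87.46

£87.46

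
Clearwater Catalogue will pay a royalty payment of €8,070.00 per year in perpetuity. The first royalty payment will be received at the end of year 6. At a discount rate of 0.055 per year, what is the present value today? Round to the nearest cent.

Value at end of year 5: C / r = €8,070.00 / 0.055 = €146,727.2727
Discount to today: PV = €146,727.2727 / (1 + 0.055)^5 = €146,727.2727 / 1.306960 = €112,266.08

€112266.08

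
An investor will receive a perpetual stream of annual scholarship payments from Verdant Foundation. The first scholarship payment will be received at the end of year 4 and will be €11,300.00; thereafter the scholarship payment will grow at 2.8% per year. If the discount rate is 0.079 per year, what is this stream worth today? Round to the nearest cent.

€176377.80

Value at end of year 3: C₁ / (r − g) = €11,300.00 / (0.079 − 0.028) = €221,568.6275
Discount to today: PV = €221,568.6275 / (1 + 0.079)^3 = €221,568.6275 / 1.256216 = €176,377.80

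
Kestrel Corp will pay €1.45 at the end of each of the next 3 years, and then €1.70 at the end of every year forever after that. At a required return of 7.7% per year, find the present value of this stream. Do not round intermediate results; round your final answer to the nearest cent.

PV of 3-year annuity: €1.45 × [1 − (1+0.077)^−3] / 0.077 = 3.75711
Perpetuity value at year 3: €1.70 / 0.077 = 22.07792
PV of perpetuity: 22.07792 / (1+0.077)^3 = 17.67303
Total PV = 3.75711 + 17.67303 = 21.43014

€21.43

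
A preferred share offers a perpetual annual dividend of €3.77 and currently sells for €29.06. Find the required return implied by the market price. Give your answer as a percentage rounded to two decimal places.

12.97%

P = C/r ⇒ r = C/P = €3.77/€29.06 = 0.129732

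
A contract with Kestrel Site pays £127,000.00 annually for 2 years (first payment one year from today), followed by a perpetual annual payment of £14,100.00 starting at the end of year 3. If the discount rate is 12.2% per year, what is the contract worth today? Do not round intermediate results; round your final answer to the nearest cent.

£305880.26

PV of 2-year annuity: £127,000.00 × [1 − (1+0.122)^−2] / 0.122 = 214073.73515
Perpetuity value at year 2: £14,100.00 / 0.122 = 115573.77049
PV of perpetuity: 115573.77049 / (1+0.122)^2 = 91806.52903
Total PV = 214073.73515 + 91806.52903 = 305880.26418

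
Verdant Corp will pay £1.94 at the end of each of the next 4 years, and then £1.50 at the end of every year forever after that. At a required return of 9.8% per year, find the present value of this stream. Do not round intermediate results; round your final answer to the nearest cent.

£16.71

PV of 4-year annuity: £1.94 × [1 − (1+0.098)^−4] / 0.098 = 6.17626
Perpetuity value at year 4: £1.50 / 0.098 = 15.30612
PV of perpetuity: 15.30612 / (1+0.098)^4 = 10.53067
Total PV = 6.17626 + 10.53067 = 16.70692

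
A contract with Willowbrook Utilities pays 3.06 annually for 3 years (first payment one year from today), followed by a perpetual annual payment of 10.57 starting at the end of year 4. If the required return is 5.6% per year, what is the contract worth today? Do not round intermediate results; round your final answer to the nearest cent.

168.53

PV of 3-year annuity: 3.06 × [1 − (1+0.056)^−3] / 0.056 = 8.24033
Perpetuity value at year 3: 10.57 / 0.056 = 188.75000
PV of perpetuity: 188.75000 / (1+0.056)^3 = 160.28586
Total PV = 8.24033 + 160.28586 = 168.52619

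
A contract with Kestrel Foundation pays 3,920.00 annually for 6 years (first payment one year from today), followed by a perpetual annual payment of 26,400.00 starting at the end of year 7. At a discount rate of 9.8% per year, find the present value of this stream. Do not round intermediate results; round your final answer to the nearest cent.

PV of 6-year annuity: 3,920.00 × [1 − (1+0.098)^−6] / 0.098 = 17173.15181
Perpetuity value at year 6: 26,400.00 / 0.098 = 269387.75510
PV of perpetuity: 269387.75510 / (1+0.098)^6 = 153731.83478
Total PV = 17173.15181 + 153731.83478 = 170904.98659

170904.99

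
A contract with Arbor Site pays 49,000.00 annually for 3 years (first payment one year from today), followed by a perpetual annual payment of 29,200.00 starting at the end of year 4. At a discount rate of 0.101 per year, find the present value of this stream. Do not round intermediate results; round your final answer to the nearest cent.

PV of 3-year annuity: 49,000.00 × [1 − (1+0.101)^−3] / 0.101 = 121641.53920
Perpetuity value at year 3: 29,200.00 / 0.101 = 289108.91089
PV of perpetuity: 289108.91089 / (1+0.101)^3 = 216620.48345
Total PV = 121641.53920 + 216620.48345 = 338262.02265

338262.02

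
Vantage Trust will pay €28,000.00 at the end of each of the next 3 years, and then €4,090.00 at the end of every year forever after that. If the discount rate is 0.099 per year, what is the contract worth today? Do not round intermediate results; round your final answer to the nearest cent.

€100878.60

PV of 3-year annuity: €28,000.00 × [1 − (1+0.099)^−3] / 0.099 = 69754.62597
Perpetuity value at year 3: €4,090.00 / 0.099 = 41313.13131
PV of perpetuity: 41313.13131 / (1+0.099)^3 = 31123.97345
Total PV = 69754.62597 + 31123.97345 = 100878.59942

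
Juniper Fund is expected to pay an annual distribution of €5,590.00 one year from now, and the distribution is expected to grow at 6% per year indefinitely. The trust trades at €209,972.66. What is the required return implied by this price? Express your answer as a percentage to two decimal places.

P = D₁/(r − g) ⇒ r = D₁/P + g = €5,590.0000/€209,972.66 + 0.06 = 0.026623 + 0.06 = 0.086623

8.66%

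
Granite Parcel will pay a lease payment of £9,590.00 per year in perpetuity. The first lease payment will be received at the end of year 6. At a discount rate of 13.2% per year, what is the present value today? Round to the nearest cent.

Value at end of year 5: C / r = £9,590.00 / 0.132 = £72,651.5152
Discount to today: PV = £72,651.5152 / (1 + 0.132)^5 = £72,651.5152 / 1.858798 = £39,085.22

£39085.22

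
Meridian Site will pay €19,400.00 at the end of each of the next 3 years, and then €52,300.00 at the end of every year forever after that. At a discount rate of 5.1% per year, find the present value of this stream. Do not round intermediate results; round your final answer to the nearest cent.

PV of 3-year annuity: €19,400.00 × [1 − (1+0.051)^−3] / 0.051 = 52732.17284
Perpetuity value at year 3: €52,300.00 / 0.051 = 1025490.19608
PV of perpetuity: 1025490.19608 / (1+0.051)^3 = 883330.78168
Total PV = 52732.17284 + 883330.78168 = 936062.95452

€936062.95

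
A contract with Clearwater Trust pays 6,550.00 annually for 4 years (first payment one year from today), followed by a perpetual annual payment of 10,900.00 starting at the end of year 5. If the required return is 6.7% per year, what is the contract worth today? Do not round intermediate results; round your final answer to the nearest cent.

147851.86

PV of 4-year annuity: 6,550.00 × [1 − (1+0.067)^−4] / 0.067 = 22337.32276
Perpetuity value at year 4: 10,900.00 / 0.067 = 162686.56716
PV of perpetuity: 162686.56716 / (1+0.067)^4 = 125514.53386
Total PV = 22337.32276 + 125514.53386 = 147851.85663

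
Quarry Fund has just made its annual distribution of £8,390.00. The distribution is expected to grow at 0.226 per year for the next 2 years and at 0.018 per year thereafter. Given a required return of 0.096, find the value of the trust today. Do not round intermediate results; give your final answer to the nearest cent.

£156900.69

D_1 = 10286.14000
D_2 = 12610.80764
Terminal value at year 2: TV = D_2×(1+g_2)/(r−g_2) = 12837.80218/0.078 = 164587.20740
P_0 = D_1/(1+r)^1 + D_2/(1+r)^2 + TV/(1+r)^2
    = 9385.16423 + 10498.36802 + 137017.16211 = 156900.69437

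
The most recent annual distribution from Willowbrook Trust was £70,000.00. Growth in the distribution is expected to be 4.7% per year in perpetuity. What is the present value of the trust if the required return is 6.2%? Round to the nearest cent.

D₁ = D₀ × (1 + g) = £70,000.00 × 1.047 = £73,290.0000
Growing perpetuity: P = D₁ / (r − g) = £73,290.0000 / (0.062 − 0.047) = £4,886,000.00

£4886000.00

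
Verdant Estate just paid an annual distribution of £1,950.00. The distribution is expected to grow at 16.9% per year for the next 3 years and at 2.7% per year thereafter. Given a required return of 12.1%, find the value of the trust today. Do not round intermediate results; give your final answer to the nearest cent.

£30525.82

D_1 = 2279.55000
D_2 = 2664.79395
D_3 = 3115.14413
Terminal value at year 3: TV = D_3×(1+g_2)/(r−g_2) = 3199.25302/0.094 = 34034.60659
P_0 = D_1/(1+r)^1 + D_2/(1+r)^2 + D_3/(1+r)^3 + TV/(1+r)^3
    = 2033.49688 + 2120.56900 + 2211.36946 + 24160.38759 = 30525.82292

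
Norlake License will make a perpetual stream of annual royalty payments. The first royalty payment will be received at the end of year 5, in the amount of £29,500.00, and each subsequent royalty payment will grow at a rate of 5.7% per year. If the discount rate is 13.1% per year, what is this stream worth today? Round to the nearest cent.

Value at end of year 4: C₁ / (r − g) = £29,500.00 / (0.131 − 0.057) = £398,648.6486
Discount to today: PV = £398,648.6486 / (1 + 0.131)^4 = £398,648.6486 / 1.636253 = £243,635.11

£243635.11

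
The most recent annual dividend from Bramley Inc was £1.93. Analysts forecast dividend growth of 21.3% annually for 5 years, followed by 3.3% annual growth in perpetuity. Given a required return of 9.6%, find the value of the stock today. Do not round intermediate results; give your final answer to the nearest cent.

£65.77

D_1 = 2.34109
D_2 = 2.83974
D_3 = 3.44461
D_4 = 4.17831
D_5 = 5.06829
Terminal value at year 5: TV = D_5×(1+g_2)/(r−g_2) = 5.23554/0.063 = 83.10384
P_0 = D_1/(1+r)^1 + D_2/(1+r)^2 + D_3/(1+r)^3 + D_4/(1+r)^4 + D_5/(1+r)^5 + TV/(1+r)^5
    = 2.13603 + 2.36406 + 2.61642 + 2.89573 + 3.20486 + 52.54947 = 65.76657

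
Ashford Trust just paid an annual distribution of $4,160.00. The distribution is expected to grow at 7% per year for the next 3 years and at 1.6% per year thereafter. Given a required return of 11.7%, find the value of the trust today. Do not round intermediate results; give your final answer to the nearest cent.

D_1 = 4451.20000
D_2 = 4762.78400
D_3 = 5096.17888
Terminal value at year 3: TV = D_3×(1+g_2)/(r−g_2) = 5177.71774/0.101 = 51264.53210
P_0 = D_1/(1+r)^1 + D_2/(1+r)^2 + D_3/(1+r)^3 + TV/(1+r)^3
    = 3984.95971 + 3817.28460 + 3656.66474 + 36783.87503 = 48242.78409

$48242.78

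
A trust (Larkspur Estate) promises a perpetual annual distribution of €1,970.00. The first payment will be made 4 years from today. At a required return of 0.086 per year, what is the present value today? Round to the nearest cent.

Value at end of year 3: C / r = €1,970.00 / 0.086 = €22,906.9767
Discount to today: PV = €22,906.9767 / (1 + 0.086)^3 = €22,906.9767 / 1.280824 = €17,884.56

€17884.56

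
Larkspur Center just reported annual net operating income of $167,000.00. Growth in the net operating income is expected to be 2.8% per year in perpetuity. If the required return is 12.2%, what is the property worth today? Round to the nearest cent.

D₁ = D₀ × (1 + g) = $167,000.00 × 1.028 = $171,676.0000
Growing perpetuity: P = D₁ / (r − g) = $171,676.0000 / (0.122 − 0.028) = $1,826,340.43

$1826340.43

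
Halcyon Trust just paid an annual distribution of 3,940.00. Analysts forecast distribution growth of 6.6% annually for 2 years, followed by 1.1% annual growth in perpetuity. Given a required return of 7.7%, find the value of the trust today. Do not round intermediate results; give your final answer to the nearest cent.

66886.77

D_1 = 4200.04000
D_2 = 4477.24264
Terminal value at year 2: TV = D_2×(1+g_2)/(r−g_2) = 4526.49231/0.066 = 68583.21680
P_0 = D_1/(1+r)^1 + D_2/(1+r)^2 + TV/(1+r)^2
    = 3899.75859 + 3859.92819 + 59127.08175 = 66886.76852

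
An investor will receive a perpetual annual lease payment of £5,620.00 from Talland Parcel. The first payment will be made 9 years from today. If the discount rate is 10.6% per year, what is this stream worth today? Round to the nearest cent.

Value at end of year 8: C / r = £5,620.00 / 0.106 = £53,018.8679
Discount to today: PV = £53,018.8679 / (1 + 0.106)^8 = £53,018.8679 / 2.238933 = £23,680.42

£23680.42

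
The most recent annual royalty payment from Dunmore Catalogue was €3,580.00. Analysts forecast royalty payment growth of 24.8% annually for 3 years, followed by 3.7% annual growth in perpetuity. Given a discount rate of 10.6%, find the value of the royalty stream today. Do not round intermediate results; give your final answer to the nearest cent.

€91043.52

D_1 = 4467.84000
D_2 = 5575.86432
D_3 = 6958.67867
Terminal value at year 3: TV = D_3×(1+g_2)/(r−g_2) = 7216.14978/0.069 = 104581.88090
P_0 = D_1/(1+r)^1 + D_2/(1+r)^2 + D_3/(1+r)^3 + TV/(1+r)^3
    = 4039.63834 + 4558.28991 + 5143.53148 + 77302.05999 = 91043.51972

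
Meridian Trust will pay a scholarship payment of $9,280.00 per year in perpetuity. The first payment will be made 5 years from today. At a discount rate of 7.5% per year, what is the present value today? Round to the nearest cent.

$92651.59

Value at end of year 4: C / r = $9,280.00 / 0.075 = $123,733.3333
Discount to today: PV = $123,733.3333 / (1 + 0.075)^4 = $123,733.3333 / 1.335469 = $92,651.59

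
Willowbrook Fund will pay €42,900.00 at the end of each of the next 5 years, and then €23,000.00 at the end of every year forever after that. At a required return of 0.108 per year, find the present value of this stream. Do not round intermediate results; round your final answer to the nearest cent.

€286882.85

PV of 5-year annuity: €42,900.00 × [1 − (1+0.108)^−5] / 0.108 = 159354.92674
Perpetuity value at year 5: €23,000.00 / 0.108 = 212962.96296
PV of perpetuity: 212962.96296 / (1+0.108)^5 = 127527.92066
Total PV = 159354.92674 + 127527.92066 = 286882.84739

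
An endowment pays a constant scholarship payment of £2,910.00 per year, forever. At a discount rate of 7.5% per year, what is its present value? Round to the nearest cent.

£38800.00

Level perpetuity: PV = C / r = £2,910.00 / 0.075 = £38,800.00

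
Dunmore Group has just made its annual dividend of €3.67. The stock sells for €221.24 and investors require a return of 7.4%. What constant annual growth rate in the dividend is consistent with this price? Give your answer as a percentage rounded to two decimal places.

P = D₀(1+g)/(r−g) ⇒ P(r−g) = D₀(1+g) ⇒ g(P+D₀) = P·r − D₀
g = (P·r − D₀)/(P + D₀) = (€221.24×0.074 − €3.67) / (€221.24 + €3.67) = 0.056475

5.65%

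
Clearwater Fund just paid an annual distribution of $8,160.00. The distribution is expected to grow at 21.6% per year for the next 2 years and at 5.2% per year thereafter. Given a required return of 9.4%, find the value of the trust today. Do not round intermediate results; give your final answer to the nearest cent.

D_1 = 9922.56000
D_2 = 12065.83296
Terminal value at year 2: TV = D_2×(1+g_2)/(r−g_2) = 12693.25627/0.042 = 302220.38747
P_0 = D_1/(1+r)^1 + D_2/(1+r)^2 + TV/(1+r)^2
    = 9069.98172 + 10081.44220 + 252516.12374 = 271667.54766

$271667.55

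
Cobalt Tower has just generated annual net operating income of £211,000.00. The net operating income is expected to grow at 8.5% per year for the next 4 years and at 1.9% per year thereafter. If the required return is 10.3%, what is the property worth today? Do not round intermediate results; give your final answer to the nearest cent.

£3206716.82

D_1 = 228935.00000
D_2 = 248394.47500
D_3 = 269508.00538
D_4 = 292416.18583
Terminal value at year 4: TV = D_4×(1+g_2)/(r−g_2) = 297972.09336/0.084 = 3547286.82575
P_0 = D_1/(1+r)^1 + D_2/(1+r)^2 + D_3/(1+r)^3 + D_4/(1+r)^4 + TV/(1+r)^4
    = 207556.66364 + 204169.51954 + 200837.65068 + 197560.15502 + 2396592.83296 = 3206716.82185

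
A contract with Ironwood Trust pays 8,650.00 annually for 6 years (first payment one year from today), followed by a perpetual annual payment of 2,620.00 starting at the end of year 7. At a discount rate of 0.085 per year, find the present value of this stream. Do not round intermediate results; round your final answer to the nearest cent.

PV of 6-year annuity: 8,650.00 × [1 − (1+0.085)^−6] / 0.085 = 39388.52902
Perpetuity value at year 6: 2,620.00 / 0.085 = 30823.52941
PV of perpetuity: 30823.52941 / (1+0.085)^6 = 18893.13103
Total PV = 39388.52902 + 18893.13103 = 58281.66004

58281.66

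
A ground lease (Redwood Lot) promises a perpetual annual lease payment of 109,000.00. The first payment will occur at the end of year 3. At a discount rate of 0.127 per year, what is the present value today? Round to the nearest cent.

675732.71

Value at end of year 2: C / r = 109,000.00 / 0.127 = 858,267.7165
Discount to today: PV = 858,267.7165 / (1 + 0.127)^2 = 858,267.7165 / 1.270129 = 675,732.71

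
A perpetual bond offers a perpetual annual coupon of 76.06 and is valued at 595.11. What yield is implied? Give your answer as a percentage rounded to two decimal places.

12.78%

P = C/r ⇒ r = C/P = 76.06/595.11 = 0.127808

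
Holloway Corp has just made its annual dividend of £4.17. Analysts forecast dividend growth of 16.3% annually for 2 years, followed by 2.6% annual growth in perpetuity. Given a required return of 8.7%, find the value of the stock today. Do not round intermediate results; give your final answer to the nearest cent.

D_1 = 4.84971
D_2 = 5.64021
Terminal value at year 2: TV = D_2×(1+g_2)/(r−g_2) = 5.78686/0.061 = 94.86653
P_0 = D_1/(1+r)^1 + D_2/(1+r)^2 + TV/(1+r)^2
    = 4.46155 + 4.77349 + 80.28861 = 89.52366

£89.52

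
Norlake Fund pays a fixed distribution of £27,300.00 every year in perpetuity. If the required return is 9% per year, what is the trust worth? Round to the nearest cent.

£303333.33

Level perpetuity: PV = C / r = £27,300.00 / 0.09 = £303,333.33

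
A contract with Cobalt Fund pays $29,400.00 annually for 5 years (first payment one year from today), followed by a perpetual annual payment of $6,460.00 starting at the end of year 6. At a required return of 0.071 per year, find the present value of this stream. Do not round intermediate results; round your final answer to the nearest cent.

$184793.14

PV of 5-year annuity: $29,400.00 × [1 − (1+0.071)^−5] / 0.071 = 120223.72669
Perpetuity value at year 5: $6,460.00 / 0.071 = 90985.91549
PV of perpetuity: 90985.91549 / (1+0.071)^5 = 64569.40956
Total PV = 120223.72669 + 64569.40956 = 184793.13625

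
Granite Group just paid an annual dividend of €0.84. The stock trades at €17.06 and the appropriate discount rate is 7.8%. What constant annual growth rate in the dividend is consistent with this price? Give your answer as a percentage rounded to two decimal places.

2.74%

P = D₀(1+g)/(r−g) ⇒ P(r−g) = D₀(1+g) ⇒ g(P+D₀) = P·r − D₀
g = (P·r − D₀)/(P + D₀) = (€17.06×0.078 − €0.84) / (€17.06 + €0.84) = 0.027412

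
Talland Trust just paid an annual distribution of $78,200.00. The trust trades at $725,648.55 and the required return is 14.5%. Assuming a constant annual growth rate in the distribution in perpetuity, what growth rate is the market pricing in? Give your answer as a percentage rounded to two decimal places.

P = D₀(1+g)/(r−g) ⇒ P(r−g) = D₀(1+g) ⇒ g(P+D₀) = P·r − D₀
g = (P·r − D₀)/(P + D₀) = ($725,648.55×0.145 − $78,200.00) / ($725,648.55 + $78,200.00) = 0.033612

3.36%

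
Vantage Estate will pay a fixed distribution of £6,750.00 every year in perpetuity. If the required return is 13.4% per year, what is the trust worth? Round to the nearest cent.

Level perpetuity: PV = C / r = £6,750.00 / 0.134 = £50,373.13

£50373.13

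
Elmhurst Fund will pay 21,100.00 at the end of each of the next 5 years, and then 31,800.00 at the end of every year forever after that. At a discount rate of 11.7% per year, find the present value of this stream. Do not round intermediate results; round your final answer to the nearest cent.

PV of 5-year annuity: 21,100.00 × [1 − (1+0.117)^−5] / 0.117 = 76629.46992
Perpetuity value at year 5: 31,800.00 / 0.117 = 271794.87179
PV of perpetuity: 271794.87179 / (1+0.117)^5 = 156305.90764
Total PV = 76629.46992 + 156305.90764 = 232935.37757

232935.38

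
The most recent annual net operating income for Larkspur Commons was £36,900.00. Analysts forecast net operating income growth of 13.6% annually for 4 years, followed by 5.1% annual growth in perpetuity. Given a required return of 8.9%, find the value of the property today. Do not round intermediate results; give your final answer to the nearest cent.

£1372729.69

D_1 = 41918.40000
D_2 = 47619.30240
D_3 = 54095.52753
D_4 = 61452.51927
Terminal value at year 4: TV = D_4×(1+g_2)/(r−g_2) = 64586.59775/0.038 = 1699647.30928
P_0 = D_1/(1+r)^1 + D_2/(1+r)^2 + D_3/(1+r)^3 + D_4/(1+r)^4 + TV/(1+r)^4
    = 38492.56198 + 40153.85713 + 41886.85188 + 43694.64071 + 1208501.77341 = 1372729.68512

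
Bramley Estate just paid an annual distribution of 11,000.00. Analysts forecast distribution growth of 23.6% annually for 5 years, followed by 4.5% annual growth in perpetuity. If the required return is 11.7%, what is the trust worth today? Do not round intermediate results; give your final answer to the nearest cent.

D_1 = 13596.00000
D_2 = 16804.65600
D_3 = 20770.55482
D_4 = 25672.40575
D_5 = 31731.09351
Terminal value at year 5: TV = D_5×(1+g_2)/(r−g_2) = 33158.99272/0.072 = 460541.56553
P_0 = D_1/(1+r)^1 + D_2/(1+r)^2 + D_3/(1+r)^3 + D_4/(1+r)^4 + D_5/(1+r)^5 + TV/(1+r)^5
    = 12171.88899 + 13468.62560 + 14903.51051 + 16491.26140 + 18248.16391 + 264851.82348 = 340135.27389

340135.27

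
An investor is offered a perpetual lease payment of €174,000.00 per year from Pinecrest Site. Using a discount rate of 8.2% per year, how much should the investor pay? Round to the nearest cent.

Level perpetuity: PV = C / r = €174,000.00 / 0.082 = €2,121,951.22

€2121951.22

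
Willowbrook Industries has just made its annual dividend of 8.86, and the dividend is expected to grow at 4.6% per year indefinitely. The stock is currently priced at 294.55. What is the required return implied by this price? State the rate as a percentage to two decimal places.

D₁ = 8.86 × 1.046 = 9.2676
P = D₁/(r − g) ⇒ r = D₁/P + g = 9.2676/294.55 + 0.046 = 0.031463 + 0.046 = 0.077463

7.75%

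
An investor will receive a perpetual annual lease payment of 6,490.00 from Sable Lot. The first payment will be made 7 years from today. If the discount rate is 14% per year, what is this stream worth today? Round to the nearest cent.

Value at end of year 6: C / r = 6,490.00 / 0.14 = 46,357.1429
Discount to today: PV = 46,357.1429 / (1 + 0.14)^6 = 46,357.1429 / 2.194973 = 21,119.69

21119.69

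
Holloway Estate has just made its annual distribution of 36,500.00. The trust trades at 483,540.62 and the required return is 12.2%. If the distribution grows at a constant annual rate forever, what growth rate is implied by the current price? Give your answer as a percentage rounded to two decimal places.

4.33%

P = D₀(1+g)/(r−g) ⇒ P(r−g) = D₀(1+g) ⇒ g(P+D₀) = P·r − D₀
g = (P·r − D₀)/(P + D₀) = (483,540.62×0.122 − 36,500.00) / (483,540.62 + 36,500.00) = 0.043250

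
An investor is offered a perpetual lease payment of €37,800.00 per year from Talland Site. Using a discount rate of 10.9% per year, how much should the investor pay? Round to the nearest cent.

Level perpetuity: PV = C / r = €37,800.00 / 0.109 = €346,788.99

€346788.99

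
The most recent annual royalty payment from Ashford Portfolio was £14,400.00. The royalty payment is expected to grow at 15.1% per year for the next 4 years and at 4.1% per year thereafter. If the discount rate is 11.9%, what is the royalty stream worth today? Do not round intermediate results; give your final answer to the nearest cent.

D_1 = 16574.40000
D_2 = 19077.13440
D_3 = 21957.78169
D_4 = 25273.40673
Terminal value at year 4: TV = D_4×(1+g_2)/(r−g_2) = 26309.61641/0.078 = 337302.77444
P_0 = D_1/(1+r)^1 + D_2/(1+r)^2 + D_3/(1+r)^3 + D_4/(1+r)^4 + TV/(1+r)^4
    = 14811.79625 + 15235.36861 + 15671.05387 + 16119.19839 + 215129.30160 = 276966.71872

£276966.72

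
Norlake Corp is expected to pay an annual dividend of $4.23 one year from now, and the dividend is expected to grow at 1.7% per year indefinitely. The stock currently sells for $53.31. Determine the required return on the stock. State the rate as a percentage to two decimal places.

P = D₁/(r − g) ⇒ r = D₁/P + g = $4.2300/$53.31 + 0.017 = 0.079347 + 0.017 = 0.096347

9.63%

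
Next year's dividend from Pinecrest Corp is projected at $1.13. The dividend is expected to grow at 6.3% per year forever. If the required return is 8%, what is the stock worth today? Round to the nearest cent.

Growing perpetuity: P = D₁ / (r − g) = $1.1300 / (0.08 − 0.063) = $66.47

$66.47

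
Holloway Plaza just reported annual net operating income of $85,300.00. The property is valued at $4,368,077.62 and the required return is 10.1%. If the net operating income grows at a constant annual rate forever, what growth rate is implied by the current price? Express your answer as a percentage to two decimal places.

7.99%

P = D₀(1+g)/(r−g) ⇒ P(r−g) = D₀(1+g) ⇒ g(P+D₀) = P·r − D₀
g = (P·r − D₀)/(P + D₀) = ($4,368,077.62×0.101 − $85,300.00) / ($4,368,077.62 + $85,300.00) = 0.079911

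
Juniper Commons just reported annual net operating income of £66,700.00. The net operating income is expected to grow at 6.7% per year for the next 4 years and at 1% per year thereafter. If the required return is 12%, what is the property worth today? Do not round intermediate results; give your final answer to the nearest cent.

D_1 = 71168.90000
D_2 = 75937.21630
D_3 = 81025.00979
D_4 = 86453.68545
Terminal value at year 4: TV = D_4×(1+g_2)/(r−g_2) = 87318.22230/0.11 = 793802.02093
P_0 = D_1/(1+r)^1 + D_2/(1+r)^2 + D_3/(1+r)^3 + D_4/(1+r)^4 + TV/(1+r)^4
    = 63543.66071 + 60536.68391 + 57672.00155 + 54942.88005 + 504475.53498 = 741170.76120

£741170.76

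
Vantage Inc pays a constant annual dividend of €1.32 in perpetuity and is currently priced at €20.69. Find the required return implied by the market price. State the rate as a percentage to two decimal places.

P = C/r ⇒ r = C/P = €1.32/€20.69 = 0.063799

6.38%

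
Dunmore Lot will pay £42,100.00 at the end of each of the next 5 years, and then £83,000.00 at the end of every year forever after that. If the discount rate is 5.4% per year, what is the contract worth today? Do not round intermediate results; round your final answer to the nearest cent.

PV of 5-year annuity: £42,100.00 × [1 − (1+0.054)^−5] / 0.054 = 180273.04402
Perpetuity value at year 5: £83,000.00 / 0.054 = 1537037.03704
PV of perpetuity: 1537037.03704 / (1+0.054)^5 = 1181629.37305
Total PV = 180273.04402 + 1181629.37305 = 1361902.41707

£1361902.42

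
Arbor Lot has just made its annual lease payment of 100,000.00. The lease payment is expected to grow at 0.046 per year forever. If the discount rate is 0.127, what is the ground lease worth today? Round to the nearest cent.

1291358.02

D₁ = D₀ × (1 + g) = 100,000.00 × 1.046 = 104,600.0000
Growing perpetuity: P = D₁ / (r − g) = 104,600.0000 / (0.127 − 0.046) = 1,291,358.02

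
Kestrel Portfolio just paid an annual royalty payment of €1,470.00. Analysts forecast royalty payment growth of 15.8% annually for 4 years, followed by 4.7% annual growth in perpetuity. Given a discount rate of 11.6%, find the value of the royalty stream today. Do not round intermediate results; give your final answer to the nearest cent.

D_1 = 1702.26000
D_2 = 1971.21708
D_3 = 2282.66938
D_4 = 2643.33114
Terminal value at year 4: TV = D_4×(1+g_2)/(r−g_2) = 2767.56770/0.069 = 40109.67687
P_0 = D_1/(1+r)^1 + D_2/(1+r)^2 + D_3/(1+r)^3 + D_4/(1+r)^4 + TV/(1+r)^4
    = 1525.32258 + 1582.72719 + 1642.29220 + 1704.09889 + 25857.84839 = 32312.28926

€32312.29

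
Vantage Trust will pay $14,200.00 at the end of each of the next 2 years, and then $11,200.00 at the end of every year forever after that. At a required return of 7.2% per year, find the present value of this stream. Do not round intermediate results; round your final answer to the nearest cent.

PV of 2-year annuity: $14,200.00 × [1 − (1+0.072)^−2] / 0.072 = 25602.86255
Perpetuity value at year 2: $11,200.00 / 0.072 = 155555.55556
PV of perpetuity: 155555.55556 / (1+0.072)^2 = 135361.74847
Total PV = 25602.86255 + 135361.74847 = 160964.61102

$160964.61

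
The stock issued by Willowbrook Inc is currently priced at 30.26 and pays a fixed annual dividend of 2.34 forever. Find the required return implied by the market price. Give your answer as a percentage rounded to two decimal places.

P = C/r ⇒ r = C/P = 2.34/30.26 = 0.077330

7.73%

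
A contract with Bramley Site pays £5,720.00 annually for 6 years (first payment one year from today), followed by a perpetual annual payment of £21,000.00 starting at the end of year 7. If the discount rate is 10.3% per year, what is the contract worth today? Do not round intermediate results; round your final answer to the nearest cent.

£137916.12

PV of 6-year annuity: £5,720.00 × [1 − (1+0.103)^−6] / 0.103 = 24694.59411
Perpetuity value at year 6: £21,000.00 / 0.103 = 203883.49515
PV of perpetuity: 203883.49515 / (1+0.103)^6 = 113221.52375
Total PV = 24694.59411 + 113221.52375 = 137916.11787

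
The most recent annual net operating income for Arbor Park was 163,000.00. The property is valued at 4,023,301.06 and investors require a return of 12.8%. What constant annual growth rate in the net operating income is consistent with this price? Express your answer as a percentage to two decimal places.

P = D₀(1+g)/(r−g) ⇒ P(r−g) = D₀(1+g) ⇒ g(P+D₀) = P·r − D₀
g = (P·r − D₀)/(P + D₀) = (4,023,301.06×0.128 − 163,000.00) / (4,023,301.06 + 163,000.00) = 0.084080

8.41%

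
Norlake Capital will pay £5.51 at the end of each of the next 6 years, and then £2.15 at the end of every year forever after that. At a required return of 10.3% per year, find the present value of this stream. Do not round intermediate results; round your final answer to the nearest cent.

£35.38

PV of 6-year annuity: £5.51 × [1 − (1+0.103)^−6] / 0.103 = 23.78797
Perpetuity value at year 6: £2.15 / 0.103 = 20.87379
PV of perpetuity: 20.87379 / (1+0.103)^6 = 11.59173
Total PV = 23.78797 + 11.59173 = 35.37970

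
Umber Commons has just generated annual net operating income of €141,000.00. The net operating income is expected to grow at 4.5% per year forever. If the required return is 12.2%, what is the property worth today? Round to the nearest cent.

D₁ = D₀ × (1 + g) = €141,000.00 × 1.045 = €147,345.0000
Growing perpetuity: P = D₁ / (r − g) = €147,345.0000 / (0.122 − 0.045) = €1,913,571.43

€1913571.43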